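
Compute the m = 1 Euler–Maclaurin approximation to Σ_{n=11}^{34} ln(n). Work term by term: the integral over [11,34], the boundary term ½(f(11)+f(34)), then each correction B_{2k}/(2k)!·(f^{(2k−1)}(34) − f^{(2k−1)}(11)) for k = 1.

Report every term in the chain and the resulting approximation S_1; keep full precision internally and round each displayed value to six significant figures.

The integral term ∫_11^34 ln(x) dx = 70.5194.
Boundary: ½(f(11) + f(34)) = ½(2.39790 + 3.52636) = 2.96213.
Running total after boundary: 73.4815.
k=1: B_{2}/(2)! × [f^{(1)}(34) − f^{(1)}(11)] = 1/12 × (0.0294118 − 0.0909091) = -0.00512478.

S_1 ≈ 73.4764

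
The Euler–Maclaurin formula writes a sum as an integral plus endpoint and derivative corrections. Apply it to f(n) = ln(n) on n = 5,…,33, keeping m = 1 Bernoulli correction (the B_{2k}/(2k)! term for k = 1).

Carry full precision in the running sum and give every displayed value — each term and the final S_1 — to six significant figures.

The integral term ∫_5^33 ln(x) dx = 79.3376.
Endpoint term: (f(5) + f(33))/2 = (1.60944 + 3.49651)/2 = 2.55297.
Running total after boundary: 81.8905.
Order-1 term: 1/12 · (0.0303030 − 0.200000) = -0.0141414.

S_1 ≈ 81.8764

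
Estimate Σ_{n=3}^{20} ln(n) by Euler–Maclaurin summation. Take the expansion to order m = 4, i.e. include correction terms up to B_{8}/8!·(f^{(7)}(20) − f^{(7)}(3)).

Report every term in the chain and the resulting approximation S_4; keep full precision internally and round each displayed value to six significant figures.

The integral term ∫_3^20 ln(x) dx = 39.6188.
Boundary: ½(f(3) + f(20)) = ½(1.09861 + 2.99573) = 2.04717.
So far: 41.6660.
Order-1 term: 1/12 · (0.0500000 − 0.333333) = -0.0236111.
After k=1: 41.6424.
Order-2 term: −1/720 · (0.000250000 − 0.0740741) = 0.000102533.
After k=2: 41.6425.
Order-3 term: 1/30240 · (7.50000e-06 − 0.0987654) = -3.26580e-06.
After k=3: 41.6425.
Order-4 term: −1/1209600 · (5.62500e-07 − 0.329218) = 2.72171e-07.

S_4 ≈ 41.6425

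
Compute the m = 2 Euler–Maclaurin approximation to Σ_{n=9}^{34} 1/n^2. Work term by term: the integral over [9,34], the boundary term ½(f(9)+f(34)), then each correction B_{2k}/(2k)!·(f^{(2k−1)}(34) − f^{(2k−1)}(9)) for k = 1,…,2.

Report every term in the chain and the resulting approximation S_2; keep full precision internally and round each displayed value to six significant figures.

S_2 ≈ 0.0885285

The integral term ∫_9^34 1/x^2 dx = 0.0816993.
Boundary: ½(f(9) + f(34)) = ½(0.0123457 + 0.000865052) = 0.00660537.
Running total after boundary: 0.0883047.
Correction k=1: B_{2}/2! · (f^{(1)}(34) − f^{(1)}(9)) = 1/12 · (-5.08854e-05 − (-0.00274348)) = 0.000224383.
After k=1: 0.0885291.
Correction k=2: B_{4}/4! · (f^{(3)}(34) − f^{(3)}(9)) = −1/720 · (-5.28222e-07 − (-0.000406442)) = -5.63769e-07.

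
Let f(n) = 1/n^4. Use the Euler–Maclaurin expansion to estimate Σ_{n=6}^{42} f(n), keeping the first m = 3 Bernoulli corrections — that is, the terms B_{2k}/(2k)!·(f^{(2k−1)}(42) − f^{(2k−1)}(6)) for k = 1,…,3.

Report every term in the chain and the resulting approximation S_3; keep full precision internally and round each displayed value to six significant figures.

∫_6^42 1/x^4 dx evaluates to 0.00153871.
Boundary: ½(f(6) + f(42)) = ½(0.000771605 + 3.21368e-07) = 0.000385963.
Running total after boundary: 0.00192467.
Correction k=1: B_{2}/2! · (f^{(1)}(42) − f^{(1)}(6)) = 1/12 · (-3.06065e-08 − (-0.000514403)) = 4.28644e-05.
After k=1: 0.00196754.
Correction k=2: B_{4}/4! · (f^{(3)}(42) − f^{(3)}(6)) = −1/720 · (-5.20519e-10 − (-0.000428669)) = -5.95373e-07.
After k=2: 0.00196694.
Correction k=3: B_{6}/6! · (f^{(5)}(42) − f^{(5)}(6)) = 1/30240 · (-1.65244e-11 − (-0.000666819)) = 2.20509e-08.

S_3 ≈ 0.00196696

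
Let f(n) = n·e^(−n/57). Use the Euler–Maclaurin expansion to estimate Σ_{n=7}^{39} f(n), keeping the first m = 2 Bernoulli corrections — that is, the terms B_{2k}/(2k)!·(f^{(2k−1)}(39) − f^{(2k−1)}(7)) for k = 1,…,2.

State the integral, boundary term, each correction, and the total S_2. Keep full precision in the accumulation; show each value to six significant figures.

S_2 ≈ 478.738

Integral: ∫_7^39 x·e^(−x/57) dx = 465.856.
Boundary: ½(f(7) + f(39)) = ½(6.19104 + 19.6750) = 12.9330.
Integral + boundary = 478.789.
k=1: B_{2}/(2)! × [f^{(1)}(39) − f^{(1)}(7)] = 1/12 × (0.159312 − 0.775820) = -0.0513756.
After k=1: 478.738.
k=2: B_{4}/(4)! × [f^{(3)}(39) − f^{(3)}(7)] = −1/720 × (0.000359584 − 0.000783222) = 5.88386e-07.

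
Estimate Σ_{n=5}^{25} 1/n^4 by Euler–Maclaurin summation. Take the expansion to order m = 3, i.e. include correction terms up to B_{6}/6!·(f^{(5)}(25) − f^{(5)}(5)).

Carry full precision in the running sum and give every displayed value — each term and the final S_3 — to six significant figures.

The integral term ∫_5^25 1/x^4 dx = 0.00264533.
½[f(5) + f(25)] = ½[0.00160000 + 2.56000e-06] = 0.000801280.
So far: 0.00344661.
Order-1 term: 1/12 · (-4.09600e-07 − (-0.00128000)) = 0.000106633.
Running total after k=1: 0.00355325.
Order-2 term: −1/720 · (-1.96608e-08 − (-0.00153600)) = -2.13331e-06.
Running total after k=2: 0.00355111.
Order-3 term: 1/30240 · (-1.76161e-09 − (-0.00344064)) = 1.13778e-07.

S_3 ≈ 0.00355123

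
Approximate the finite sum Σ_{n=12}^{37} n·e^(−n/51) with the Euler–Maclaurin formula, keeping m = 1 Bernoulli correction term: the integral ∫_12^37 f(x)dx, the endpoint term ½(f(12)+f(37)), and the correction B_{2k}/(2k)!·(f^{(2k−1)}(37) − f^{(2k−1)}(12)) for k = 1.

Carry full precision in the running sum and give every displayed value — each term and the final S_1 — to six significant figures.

Integral: ∫_12^37 x·e^(−x/51) dx = 366.774.
Endpoint term: (f(12) + f(37))/2 = (9.48406 + 17.9112)/2 = 13.6976.
So far: 380.471.
Correction k=1: B_{2}/2! · (f^{(1)}(37) − f^{(1)}(12)) = 1/12 · (0.132887 − 0.604376) = -0.0392908.

S_1 ≈ 380.432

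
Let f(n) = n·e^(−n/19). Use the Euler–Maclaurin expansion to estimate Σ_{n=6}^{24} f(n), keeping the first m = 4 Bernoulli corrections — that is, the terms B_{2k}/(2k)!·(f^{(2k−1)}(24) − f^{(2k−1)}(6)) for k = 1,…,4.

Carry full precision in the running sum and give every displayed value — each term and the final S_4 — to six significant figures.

S_4 ≈ 120.894

Integral: ∫_6^24 x·e^(−x/19) dx = 115.361.
Boundary: ½(f(6) + f(24)) = ½(4.37528 + 6.78623) = 5.58076.
Running total after boundary: 120.942.
k=1: B_{2}/(2)! × [f^{(1)}(24) − f^{(1)}(6)] = 1/12 × (-0.0744104 − 0.498935) = -0.0477788.
After k=1: 120.894.
k=2: B_{4}/(4)! × [f^{(3)}(24) − f^{(3)}(6)] = −1/720 × (0.00136041 − 0.00542205) = 5.64117e-06.
After k=2: 120.894.
k=3: B_{6}/(6)! × [f^{(5)}(24) − f^{(5)}(6)] = 1/30240 × (8.10789e-06 − 2.62106e-05) = -5.98633e-10.
After k=3: 120.894.
k=4: B_{8}/(8)! × [f^{(7)}(24) − f^{(7)}(6)] = −1/1209600 × (3.44801e-08 − 1.03606e-07) = 5.71473e-14.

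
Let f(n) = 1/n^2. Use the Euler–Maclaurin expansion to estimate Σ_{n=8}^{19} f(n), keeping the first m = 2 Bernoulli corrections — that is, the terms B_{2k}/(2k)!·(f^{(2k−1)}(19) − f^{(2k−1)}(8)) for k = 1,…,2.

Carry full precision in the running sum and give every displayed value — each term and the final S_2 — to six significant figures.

∫_8^19 1/x^2 dx evaluates to 0.0723684.
½[f(8) + f(19)] = ½[0.0156250 + 0.00277008] = 0.00919754.
Running total after boundary: 0.0815660.
k=1: B_{2}/(2)! × [f^{(1)}(19) − f^{(1)}(8)] = 1/12 × (-0.000291588 − (-0.00390625)) = 0.000301222.
After k=1: 0.0818672.
k=2: B_{4}/(4)! × [f^{(3)}(19) − f^{(3)}(8)] = −1/720 × (-9.69267e-06 − (-0.000732422)) = -1.00379e-06.

S_2 ≈ 0.0818662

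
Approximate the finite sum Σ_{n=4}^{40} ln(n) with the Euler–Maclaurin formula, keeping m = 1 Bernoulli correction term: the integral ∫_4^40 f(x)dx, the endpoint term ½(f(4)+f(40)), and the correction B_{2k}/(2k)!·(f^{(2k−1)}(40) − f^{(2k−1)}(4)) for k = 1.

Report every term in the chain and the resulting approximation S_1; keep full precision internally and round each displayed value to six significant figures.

S_1 ≈ 108.529

The integral term ∫_4^40 ln(x) dx = 106.010.
½[f(4) + f(40)] = ½[1.38629 + 3.68888] = 2.53759.
So far: 108.548.
Correction k=1: B_{2}/2! · (f^{(1)}(40) − f^{(1)}(4)) = 1/12 · (0.0250000 − 0.250000) = -0.0187500.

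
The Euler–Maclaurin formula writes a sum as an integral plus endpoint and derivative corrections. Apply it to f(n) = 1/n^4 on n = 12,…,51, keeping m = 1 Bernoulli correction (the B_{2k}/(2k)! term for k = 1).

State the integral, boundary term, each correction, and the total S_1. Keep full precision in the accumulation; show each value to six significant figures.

The integral term ∫_12^51 1/x^4 dx = 0.000190388.
Boundary: ½(f(12) + f(51)) = ½(4.82253e-05 + 1.47815e-07) = 2.41866e-05.
Running total after boundary: 0.000214575.
k=1: B_{2}/(2)! × [f^{(1)}(51) − f^{(1)}(12)] = 1/12 × (-1.15934e-08 − (-1.60751e-05)) = 1.33863e-06.

S_1 ≈ 0.000215914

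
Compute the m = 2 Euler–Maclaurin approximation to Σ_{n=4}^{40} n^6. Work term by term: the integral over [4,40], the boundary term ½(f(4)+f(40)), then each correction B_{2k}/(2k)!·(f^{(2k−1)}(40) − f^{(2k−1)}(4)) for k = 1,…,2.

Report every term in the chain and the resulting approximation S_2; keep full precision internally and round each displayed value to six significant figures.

S_2 ≈ 2.55049e+10

Integral: ∫_4^40 x^6 dx = 2.34057e+10.
Endpoint term: (f(4) + f(40))/2 = (4096.00 + 4.09600e+09)/2 = 2.04800e+09.
So far: 2.54537e+10.
k=1: B_{2}/(2)! × [f^{(1)}(40) − f^{(1)}(4)] = 1/12 × (6.14400e+08 − 6144.00) = 5.11995e+07.
Running total after k=1: 2.55049e+10.
k=2: B_{4}/(4)! × [f^{(3)}(40) − f^{(3)}(4)] = −1/720 × (7.68000e+06 − 7680.00) = -10656.0.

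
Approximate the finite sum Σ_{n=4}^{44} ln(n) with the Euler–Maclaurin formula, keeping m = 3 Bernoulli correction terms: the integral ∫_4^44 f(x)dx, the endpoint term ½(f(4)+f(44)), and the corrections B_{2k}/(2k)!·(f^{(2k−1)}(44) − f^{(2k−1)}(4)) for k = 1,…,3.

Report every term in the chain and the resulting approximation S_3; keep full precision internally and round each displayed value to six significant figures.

S_3 ≈ 123.526

Integral: ∫_4^44 ln(x) dx = 120.959.
½[f(4) + f(44)] = ½[1.38629 + 3.78419] = 2.58524.
Integral + boundary = 123.544.
k=1: B_{2}/(2)! × [f^{(1)}(44) − f^{(1)}(4)] = 1/12 × (0.0227273 − 0.250000) = -0.0189394.
Running total after k=1: 123.525.
k=2: B_{4}/(4)! × [f^{(3)}(44) − f^{(3)}(4)] = −1/720 × (2.34786e-05 − 0.0312500) = 4.33702e-05.
Running total after k=2: 123.526.
k=3: B_{6}/(6)! × [f^{(5)}(44) − f^{(5)}(4)] = 1/30240 × (1.45528e-07 − 0.0234375) = -7.75045e-07.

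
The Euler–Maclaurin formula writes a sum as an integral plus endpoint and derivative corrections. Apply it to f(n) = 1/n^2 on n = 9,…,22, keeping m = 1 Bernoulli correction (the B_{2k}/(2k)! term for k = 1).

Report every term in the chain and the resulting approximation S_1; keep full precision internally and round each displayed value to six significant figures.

S_1 ≈ 0.0730754

∫_9^22 1/x^2 dx evaluates to 0.0656566.
½[f(9) + f(22)] = ½[0.0123457 + 0.00206612] = 0.00720590.
So far: 0.0728625.
Order-1 term: 1/12 · (-0.000187829 − (-0.00274348)) = 0.000212971.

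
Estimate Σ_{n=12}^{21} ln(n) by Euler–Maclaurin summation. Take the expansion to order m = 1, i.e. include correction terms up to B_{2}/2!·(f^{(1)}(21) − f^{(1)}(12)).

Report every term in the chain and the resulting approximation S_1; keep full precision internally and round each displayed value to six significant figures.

S_1 ≈ 27.8778

The integral term ∫_12^21 ln(x) dx = 25.1161.
Boundary: ½(f(12) + f(21)) = ½(2.48491 + 3.04452) = 2.76471.
Integral + boundary = 27.8808.
Order-1 term: 1/12 · (0.0476190 − 0.0833333) = -0.00297619.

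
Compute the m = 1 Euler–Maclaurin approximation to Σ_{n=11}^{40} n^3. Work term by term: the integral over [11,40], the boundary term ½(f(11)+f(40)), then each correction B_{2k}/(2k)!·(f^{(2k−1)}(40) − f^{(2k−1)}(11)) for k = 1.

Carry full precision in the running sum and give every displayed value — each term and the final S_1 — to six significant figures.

Integral: ∫_11^40 x^3 dx = 636340.
Endpoint term: (f(11) + f(40))/2 = (1331.00 + 64000.0)/2 = 32665.5.
So far: 669005.
Correction k=1: B_{2}/2! · (f^{(1)}(40) − f^{(1)}(11)) = 1/12 · (4800.00 − 363.000) = 369.750.

S_1 ≈ 669375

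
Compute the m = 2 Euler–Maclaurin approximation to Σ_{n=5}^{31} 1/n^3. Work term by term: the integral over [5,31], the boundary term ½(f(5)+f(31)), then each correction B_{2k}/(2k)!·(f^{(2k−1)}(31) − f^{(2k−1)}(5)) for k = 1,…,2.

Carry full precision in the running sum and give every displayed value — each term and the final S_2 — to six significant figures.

S_2 ≈ 0.0238909

∫_5^31 1/x^3 dx evaluates to 0.0194797.
Boundary: ½(f(5) + f(31)) = ½(0.00800000 + 3.35672e-05) = 0.00401678.
Integral + boundary = 0.0234965.
Correction k=1: B_{2}/2! · (f^{(1)}(31) − f^{(1)}(5)) = 1/12 · (-3.24844e-06 − (-0.00480000)) = 0.000399729.
Partial sum through k=1: 0.0238962.
Correction k=2: B_{4}/4! · (f^{(3)}(31) − f^{(3)}(5)) = −1/720 · (-6.76054e-08 − (-0.00384000)) = -5.33324e-06.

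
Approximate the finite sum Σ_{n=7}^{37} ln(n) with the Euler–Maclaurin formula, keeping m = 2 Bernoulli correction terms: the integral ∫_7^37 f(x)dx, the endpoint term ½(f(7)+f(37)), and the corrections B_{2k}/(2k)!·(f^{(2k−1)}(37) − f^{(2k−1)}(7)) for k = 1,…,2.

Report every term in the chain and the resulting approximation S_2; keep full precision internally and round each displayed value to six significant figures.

S_2 ≈ 92.7514

The integral term ∫_7^37 ln(x) dx = 89.9826.
½[f(7) + f(37)] = ½[1.94591 + 3.61092] = 2.77841.
Integral + boundary = 92.7610.
k=1: B_{2}/(2)! × [f^{(1)}(37) − f^{(1)}(7)] = 1/12 × (0.0270270 − 0.142857) = -0.00965251.
Partial sum through k=1: 92.7514.
k=2: B_{4}/(4)! × [f^{(3)}(37) − f^{(3)}(7)] = −1/720 × (3.94843e-05 − 0.00583090) = 8.04364e-06.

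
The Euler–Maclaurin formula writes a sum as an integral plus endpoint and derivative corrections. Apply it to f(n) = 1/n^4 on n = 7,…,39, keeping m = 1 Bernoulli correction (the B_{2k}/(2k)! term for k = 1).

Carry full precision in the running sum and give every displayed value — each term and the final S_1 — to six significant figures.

S_1 ≈ 0.00119449

Integral: ∫_7^39 1/x^4 dx = 0.000966198.
Boundary: ½(f(7) + f(39)) = ½(0.000416493 + 4.32257e-07) = 0.000208463.
So far: 0.00117466.
k=1: B_{2}/(2)! × [f^{(1)}(39) − f^{(1)}(7)] = 1/12 × (-4.43340e-08 − (-0.000237996)) = 1.98293e-05.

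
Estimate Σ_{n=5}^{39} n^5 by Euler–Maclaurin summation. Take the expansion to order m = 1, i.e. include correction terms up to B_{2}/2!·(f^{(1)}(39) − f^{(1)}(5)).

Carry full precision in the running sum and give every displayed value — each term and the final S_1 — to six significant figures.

S_1 ≈ 6.32532e+08

The integral term ∫_5^39 x^5 dx = 5.86455e+08.
Boundary: ½(f(5) + f(39)) = ½(3125.00 + 9.02242e+07) = 4.51137e+07.
So far: 6.31568e+08.
Correction k=1: B_{2}/2! · (f^{(1)}(39) − f^{(1)}(5)) = 1/12 · (1.15672e+07 − 3125.00) = 963673.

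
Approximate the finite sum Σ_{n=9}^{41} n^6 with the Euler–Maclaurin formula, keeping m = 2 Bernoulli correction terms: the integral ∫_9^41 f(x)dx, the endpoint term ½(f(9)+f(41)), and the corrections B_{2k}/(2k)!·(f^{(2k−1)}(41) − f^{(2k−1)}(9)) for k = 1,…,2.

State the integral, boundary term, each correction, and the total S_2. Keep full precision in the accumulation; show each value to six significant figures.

Integral: ∫_9^41 x^6 dx = 2.78214e+10.
½[f(9) + f(41)] = ½[531441 + 4.75010e+09] = 2.37532e+09.
Integral + boundary = 3.01967e+10.
k=1: B_{2}/(2)! × [f^{(1)}(41) − f^{(1)}(9)] = 1/12 × (6.95137e+08 − 354294) = 5.78986e+07.
Running total after k=1: 3.02546e+10.
k=2: B_{4}/(4)! × [f^{(3)}(41) − f^{(3)}(9)] = −1/720 × (8.27052e+06 − 87480.0) = -11365.3.

S_2 ≈ 3.02546e+10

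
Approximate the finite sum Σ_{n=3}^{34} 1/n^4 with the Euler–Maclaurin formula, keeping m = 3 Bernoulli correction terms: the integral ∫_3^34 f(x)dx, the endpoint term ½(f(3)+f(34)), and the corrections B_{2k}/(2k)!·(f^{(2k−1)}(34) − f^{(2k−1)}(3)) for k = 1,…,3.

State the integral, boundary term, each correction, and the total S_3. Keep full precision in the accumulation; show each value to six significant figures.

S_3 ≈ 0.0198172

Integral: ∫_3^34 1/x^4 dx = 0.0123372.
Boundary: ½(f(3) + f(34)) = ½(0.0123457 + 7.48315e-07) = 0.00617321.
So far: 0.0185104.
Order-1 term: 1/12 · (-8.80370e-08 − (-0.0164609)) = 0.00137173.
After k=1: 0.0198821.
Order-2 term: −1/720 · (-2.28470e-09 − (-0.0548697)) = -7.62079e-05.
After k=2: 0.0198059.
Order-3 term: 1/30240 · (-1.10677e-10 − (-0.341411)) = 1.12901e-05.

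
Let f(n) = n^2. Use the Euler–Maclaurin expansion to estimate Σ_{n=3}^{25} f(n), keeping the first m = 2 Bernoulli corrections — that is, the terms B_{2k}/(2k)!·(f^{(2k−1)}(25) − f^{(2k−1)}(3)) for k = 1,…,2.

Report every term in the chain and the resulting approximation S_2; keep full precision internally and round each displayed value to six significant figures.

S_2 ≈ 5520.00

The integral term ∫_3^25 x^2 dx = 5199.33.
Endpoint term: (f(3) + f(25))/2 = (9.00000 + 625.000)/2 = 317.000.
Integral + boundary = 5516.33.
Order-1 term: 1/12 · (50.0000 − 6.00000) = 3.66667.
Running total after k=1: 5520.00.
Order-2 term: −1/720 · (0.00000 − 0.00000) = 0.00000.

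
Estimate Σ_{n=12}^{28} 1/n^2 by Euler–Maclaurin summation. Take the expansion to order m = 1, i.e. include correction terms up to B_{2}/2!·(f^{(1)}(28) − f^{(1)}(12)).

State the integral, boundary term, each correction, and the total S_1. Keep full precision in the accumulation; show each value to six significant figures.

S_1 ≈ 0.0518179

The integral term ∫_12^28 1/x^2 dx = 0.0476190.
Endpoint term: (f(12) + f(28))/2 = (0.00694444 + 0.00127551)/2 = 0.00410998.
Integral + boundary = 0.0517290.
Order-1 term: 1/12 · (-9.11079e-05 − (-0.00115741)) = 8.88583e-05.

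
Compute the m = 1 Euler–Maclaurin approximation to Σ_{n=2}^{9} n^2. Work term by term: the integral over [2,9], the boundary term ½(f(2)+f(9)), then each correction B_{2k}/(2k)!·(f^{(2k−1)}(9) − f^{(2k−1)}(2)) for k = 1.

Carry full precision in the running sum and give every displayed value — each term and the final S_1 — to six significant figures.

S_1 ≈ 284.000

Integral: ∫_2^9 x^2 dx = 240.333.
Endpoint term: (f(2) + f(9))/2 = (4.00000 + 81.0000)/2 = 42.5000.
Running total after boundary: 282.833.
k=1: B_{2}/(2)! × [f^{(1)}(9) − f^{(1)}(2)] = 1/12 × (18.0000 − 4.00000) = 1.16667.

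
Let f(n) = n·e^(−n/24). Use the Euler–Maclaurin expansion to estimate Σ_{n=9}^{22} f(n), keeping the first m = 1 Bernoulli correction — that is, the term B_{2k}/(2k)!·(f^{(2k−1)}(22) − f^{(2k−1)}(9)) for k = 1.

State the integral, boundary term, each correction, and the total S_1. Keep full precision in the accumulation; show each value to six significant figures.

S_1 ≈ 110.357

The integral term ∫_9^22 x·e^(−x/24) dx = 102.899.
½[f(9) + f(22)] = ½[6.18560 + 8.79669] = 7.49115.
Integral + boundary = 110.390.
Correction k=1: B_{2}/2! · (f^{(1)}(22) − f^{(1)}(9)) = 1/12 · (0.0333208 − 0.429556) = -0.0330196.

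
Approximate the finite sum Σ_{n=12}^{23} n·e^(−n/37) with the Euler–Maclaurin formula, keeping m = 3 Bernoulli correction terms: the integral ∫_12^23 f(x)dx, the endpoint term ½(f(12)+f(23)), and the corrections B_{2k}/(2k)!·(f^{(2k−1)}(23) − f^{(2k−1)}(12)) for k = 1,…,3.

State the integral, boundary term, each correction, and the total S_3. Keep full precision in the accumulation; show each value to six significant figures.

S_3 ≈ 129.017

Integral: ∫_12^23 x·e^(−x/37) dx = 118.526.
½[f(12) + f(23)] = ½[8.67619 + 12.3527] = 10.5144.
Running total after boundary: 129.040.
k=1: B_{2}/(2)! × [f^{(1)}(23) − f^{(1)}(12)] = 1/12 × (0.203217 − 0.488524) = -0.0237756.
Partial sum through k=1: 129.017.
k=2: B_{4}/(4)! × [f^{(3)}(23) − f^{(3)}(12)] = −1/720 × (0.000933062 − 0.00141312) = 6.66741e-07.
Partial sum through k=2: 129.017.
k=3: B_{6}/(6)! × [f^{(5)}(23) − f^{(5)}(12)] = 1/30240 × (1.25470e-06 − 1.80379e-06) = -1.81577e-11.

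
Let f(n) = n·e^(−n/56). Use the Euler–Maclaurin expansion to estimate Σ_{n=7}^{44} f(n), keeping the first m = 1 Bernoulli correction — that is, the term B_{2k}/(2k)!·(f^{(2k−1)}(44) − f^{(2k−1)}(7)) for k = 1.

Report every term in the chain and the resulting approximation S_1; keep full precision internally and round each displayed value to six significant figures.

The integral term ∫_7^44 x·e^(−x/56) dx = 561.003.
Endpoint term: (f(7) + f(44))/2 = (6.17748 + 20.0549)/2 = 13.1162.
Running total after boundary: 574.119.
Correction k=1: B_{2}/2! · (f^{(1)}(44) − f^{(1)}(7)) = 1/12 · (0.0976701 − 0.772185) = -0.0562096.

S_1 ≈ 574.063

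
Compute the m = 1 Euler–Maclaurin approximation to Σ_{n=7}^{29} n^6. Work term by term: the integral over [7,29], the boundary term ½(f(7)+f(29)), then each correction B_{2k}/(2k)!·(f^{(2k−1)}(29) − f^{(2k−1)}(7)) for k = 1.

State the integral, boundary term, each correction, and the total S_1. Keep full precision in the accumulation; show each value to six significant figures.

S_1 ≈ 2.77187e+09

Integral: ∫_7^29 x^6 dx = 2.46415e+09.
Endpoint term: (f(7) + f(29))/2 = (117649 + 5.94823e+08)/2 = 2.97470e+08.
Running total after boundary: 2.76162e+09.
Correction k=1: B_{2}/2! · (f^{(1)}(29) − f^{(1)}(7)) = 1/12 · (1.23067e+08 − 100842) = 1.02472e+07.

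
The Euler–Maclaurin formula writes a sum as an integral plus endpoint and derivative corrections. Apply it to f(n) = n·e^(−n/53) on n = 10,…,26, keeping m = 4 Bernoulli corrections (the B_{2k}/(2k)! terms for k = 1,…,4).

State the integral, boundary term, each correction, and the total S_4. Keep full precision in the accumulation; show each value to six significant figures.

S_4 ≈ 213.321

Integral: ∫_10^26 x·e^(−x/53) dx = 201.251.
½[f(10) + f(26)] = ½[8.28052 + 15.9193] = 12.0999.
So far: 213.351.
Correction k=1: B_{2}/2! · (f^{(1)}(26) − f^{(1)}(10)) = 1/12 · (0.311916 − 0.671816) = -0.0299916.
Partial sum through k=1: 213.321.
Correction k=2: B_{4}/4! · (f^{(3)}(26) − f^{(3)}(10)) = −1/720 · (0.000546983 − 0.000828736) = 3.91324e-07.
Partial sum through k=2: 213.321.
Correction k=3: B_{6}/6! · (f^{(5)}(26) − f^{(5)}(10)) = 1/30240 · (3.49920e-07 − 5.04915e-07) = -5.12551e-12.
Partial sum through k=3: 213.321.
Correction k=4: B_{8}/8! · (f^{(7)}(26) − f^{(7)}(10)) = −1/1209600 · (1.79820e-10 − 2.54468e-10) = 6.17133e-17.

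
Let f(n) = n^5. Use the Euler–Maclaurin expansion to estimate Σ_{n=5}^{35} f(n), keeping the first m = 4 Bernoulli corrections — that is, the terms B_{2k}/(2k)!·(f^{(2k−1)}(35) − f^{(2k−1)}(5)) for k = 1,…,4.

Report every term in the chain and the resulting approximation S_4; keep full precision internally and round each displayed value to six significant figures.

S_4 ≈ 3.33262e+08

The integral term ∫_5^35 x^5 dx = 3.06375e+08.
½[f(5) + f(35)] = ½[3125.00 + 5.25219e+07] = 2.62625e+07.
Integral + boundary = 3.32638e+08.
k=1: B_{2}/(2)! × [f^{(1)}(35) − f^{(1)}(5)] = 1/12 × (7.50312e+06 − 3125.00) = 625000.
Running total after k=1: 3.33262e+08.
k=2: B_{4}/(4)! × [f^{(3)}(35) − f^{(3)}(5)] = −1/720 × (73500.0 − 1500.00) = -100.000.
Running total after k=2: 3.33262e+08.
k=3: B_{6}/(6)! × [f^{(5)}(35) − f^{(5)}(5)] = 1/30240 × (120.000 − 120.000) = 0.00000.
Running total after k=3: 3.33262e+08.
k=4: B_{8}/(8)! × [f^{(7)}(35) − f^{(7)}(5)] = −1/1209600 × (0.00000 − 0.00000) = 0.00000.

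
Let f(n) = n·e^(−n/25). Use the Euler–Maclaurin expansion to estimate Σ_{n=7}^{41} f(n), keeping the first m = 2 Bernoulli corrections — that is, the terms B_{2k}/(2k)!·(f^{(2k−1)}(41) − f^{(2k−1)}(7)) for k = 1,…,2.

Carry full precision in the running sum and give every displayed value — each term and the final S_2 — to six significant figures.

S_2 ≈ 291.126

∫_7^41 x·e^(−x/25) dx evaluates to 284.560.
Boundary: ½(f(7) + f(41)) = ½(5.29049 + 7.95318) = 6.62183.
So far: 291.182.
Correction k=1: B_{2}/2! · (f^{(1)}(41) − f^{(1)}(7)) = 1/12 · (-0.124147 − 0.544164) = -0.0556926.
After k=1: 291.126.
Correction k=2: B_{4}/4! · (f^{(3)}(41) − f^{(3)}(7)) = −1/720 · (0.000422101 − 0.00328917) = 3.98204e-06.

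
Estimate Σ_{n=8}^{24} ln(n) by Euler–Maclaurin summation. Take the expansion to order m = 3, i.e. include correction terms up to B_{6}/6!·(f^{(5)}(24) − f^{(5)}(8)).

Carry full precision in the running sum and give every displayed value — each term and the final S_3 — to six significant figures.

∫_8^24 ln(x) dx evaluates to 43.6378.
Boundary: ½(f(8) + f(24)) = ½(2.07944 + 3.17805) = 2.62875.
So far: 46.2665.
k=1: B_{2}/(2)! × [f^{(1)}(24) − f^{(1)}(8)] = 1/12 × (0.0416667 − 0.125000) = -0.00694444.
Partial sum through k=1: 46.2596.
k=2: B_{4}/(4)! × [f^{(3)}(24) − f^{(3)}(8)] = −1/720 × (0.000144676 − 0.00390625) = 5.22441e-06.
Partial sum through k=2: 46.2596.
k=3: B_{6}/(6)! × [f^{(5)}(24) − f^{(5)}(8)] = 1/30240 × (3.01408e-06 − 0.000732422) = -2.41206e-08.

S_3 ≈ 46.2596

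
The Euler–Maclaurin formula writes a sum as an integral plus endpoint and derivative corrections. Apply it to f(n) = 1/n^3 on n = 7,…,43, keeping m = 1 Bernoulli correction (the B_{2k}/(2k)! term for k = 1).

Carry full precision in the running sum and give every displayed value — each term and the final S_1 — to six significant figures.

The integral term ∫_7^43 1/x^3 dx = 0.00993367.
Endpoint term: (f(7) + f(43))/2 = (0.00291545 + 1.25775e-05)/2 = 0.00146401.
Running total after boundary: 0.0113977.
k=1: B_{2}/(2)! × [f^{(1)}(43) − f^{(1)}(7)] = 1/12 × (-8.77501e-07 − (-0.00124948)) = 0.000104050.

S_1 ≈ 0.0115017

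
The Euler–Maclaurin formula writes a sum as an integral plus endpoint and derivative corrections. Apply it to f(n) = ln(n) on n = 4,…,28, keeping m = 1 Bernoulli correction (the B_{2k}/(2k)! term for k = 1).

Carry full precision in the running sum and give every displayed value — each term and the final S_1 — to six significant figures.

The integral term ∫_4^28 ln(x) dx = 63.7565.
Endpoint term: (f(4) + f(28))/2 = (1.38629 + 3.33220)/2 = 2.35925.
Running total after boundary: 66.1158.
Correction k=1: B_{2}/2! · (f^{(1)}(28) − f^{(1)}(4)) = 1/12 · (0.0357143 − 0.250000) = -0.0178571.

S_1 ≈ 66.0979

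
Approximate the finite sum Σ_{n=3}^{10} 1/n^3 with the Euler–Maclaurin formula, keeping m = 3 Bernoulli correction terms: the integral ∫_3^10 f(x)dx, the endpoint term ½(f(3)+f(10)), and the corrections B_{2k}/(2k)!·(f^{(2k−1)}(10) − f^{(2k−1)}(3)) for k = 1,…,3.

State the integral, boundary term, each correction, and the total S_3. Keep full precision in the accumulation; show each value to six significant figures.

Integral: ∫_3^10 1/x^3 dx = 0.0505556.
½[f(3) + f(10)] = ½[0.0370370 + 0.00100000] = 0.0190185.
Running total after boundary: 0.0695741.
k=1: B_{2}/(2)! × [f^{(1)}(10) − f^{(1)}(3)] = 1/12 × (-0.000300000 − (-0.0370370)) = 0.00306142.
Partial sum through k=1: 0.0726355.
k=2: B_{4}/(4)! × [f^{(3)}(10) − f^{(3)}(3)] = −1/720 × (-6.00000e-05 − (-0.0823045)) = -0.000114229.
Partial sum through k=2: 0.0725213.
k=3: B_{6}/(6)! × [f^{(5)}(10) − f^{(5)}(3)] = 1/30240 × (-2.52000e-05 − (-0.384088)) = 1.27005e-05.

S_3 ≈ 0.0725340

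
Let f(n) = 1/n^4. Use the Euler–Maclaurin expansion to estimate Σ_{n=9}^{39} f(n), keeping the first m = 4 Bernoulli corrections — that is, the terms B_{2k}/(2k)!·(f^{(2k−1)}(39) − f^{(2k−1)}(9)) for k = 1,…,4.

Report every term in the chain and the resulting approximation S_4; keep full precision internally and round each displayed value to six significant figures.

∫_9^39 1/x^4 dx evaluates to 0.000451628.
Endpoint term: (f(9) + f(39))/2 = (0.000152416 + 4.32257e-07)/2 = 7.64240e-05.
Running total after boundary: 0.000528052.
Order-1 term: 1/12 · (-4.43340e-08 − (-6.77404e-05)) = 5.64133e-06.
Running total after k=1: 0.000533693.
Order-2 term: −1/720 · (-8.74438e-10 − (-2.50890e-05)) = -3.48446e-08.
Running total after k=2: 0.000533659.
Order-3 term: 1/30240 · (-3.21950e-11 − (-1.73455e-05)) = 5.73593e-10.
Running total after k=3: 0.000533659.
Order-4 term: −1/1209600 · (-1.90503e-12 − (-1.92728e-05)) = -1.59332e-11.

S_4 ≈ 0.000533659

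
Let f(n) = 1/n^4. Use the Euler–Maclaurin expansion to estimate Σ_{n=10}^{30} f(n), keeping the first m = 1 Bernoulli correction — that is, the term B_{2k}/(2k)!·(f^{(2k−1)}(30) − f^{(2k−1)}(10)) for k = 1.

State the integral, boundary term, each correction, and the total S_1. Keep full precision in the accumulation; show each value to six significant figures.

S_1 ≈ 0.000374925

∫_10^30 1/x^4 dx evaluates to 0.000320988.
Boundary: ½(f(10) + f(30)) = ½(0.000100000 + 1.23457e-06) = 5.06173e-05.
Running total after boundary: 0.000371605.
Order-1 term: 1/12 · (-1.64609e-07 − (-4.00000e-05)) = 3.31962e-06.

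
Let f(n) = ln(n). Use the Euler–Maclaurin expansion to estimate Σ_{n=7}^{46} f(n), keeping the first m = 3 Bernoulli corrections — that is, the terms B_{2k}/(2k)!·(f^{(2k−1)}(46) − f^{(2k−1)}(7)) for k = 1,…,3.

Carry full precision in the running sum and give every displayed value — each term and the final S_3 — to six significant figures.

∫_7^46 ln(x) dx evaluates to 123.496.
½[f(7) + f(46)] = ½[1.94591 + 3.82864] = 2.88728.
So far: 126.383.
Correction k=1: B_{2}/2! · (f^{(1)}(46) − f^{(1)}(7)) = 1/12 · (0.0217391 − 0.142857) = -0.0100932.
Running total after k=1: 126.373.
Correction k=2: B_{4}/4! · (f^{(3)}(46) − f^{(3)}(7)) = −1/720 · (2.05474e-05 − 0.00583090) = 8.06994e-06.
Running total after k=2: 126.373.
Correction k=3: B_{6}/6! · (f^{(5)}(46) − f^{(5)}(7)) = 1/30240 · (1.16526e-07 − 0.00142798) = -4.72176e-08.

S_3 ≈ 126.373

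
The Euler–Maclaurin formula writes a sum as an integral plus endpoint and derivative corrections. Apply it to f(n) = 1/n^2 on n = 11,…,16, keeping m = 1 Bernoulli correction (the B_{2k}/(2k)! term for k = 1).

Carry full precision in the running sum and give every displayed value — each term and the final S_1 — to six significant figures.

S_1 ≈ 0.0345790

Integral: ∫_11^16 1/x^2 dx = 0.0284091.
Endpoint term: (f(11) + f(16))/2 = (0.00826446 + 0.00390625)/2 = 0.00608536.
Integral + boundary = 0.0344944.
k=1: B_{2}/(2)! × [f^{(1)}(16) − f^{(1)}(11)] = 1/12 × (-0.000488281 − (-0.00150263)) = 8.45290e-05.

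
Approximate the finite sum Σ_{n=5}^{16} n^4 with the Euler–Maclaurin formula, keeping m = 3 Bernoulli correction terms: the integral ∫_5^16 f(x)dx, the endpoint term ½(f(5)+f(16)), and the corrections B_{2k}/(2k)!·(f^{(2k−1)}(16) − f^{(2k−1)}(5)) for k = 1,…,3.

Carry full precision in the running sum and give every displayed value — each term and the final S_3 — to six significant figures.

∫_5^16 x^4 dx evaluates to 209090.
Endpoint term: (f(5) + f(16))/2 = (625.000 + 65536.0)/2 = 33080.5.
Running total after boundary: 242171.
Order-1 term: 1/12 · (16384.0 − 500.000) = 1323.67.
After k=1: 243494.
Order-2 term: −1/720 · (384.000 − 120.000) = -0.366667.
After k=2: 243494.
Order-3 term: 1/30240 · (0.00000 − 0.00000) = 0.00000.

S_3 ≈ 243494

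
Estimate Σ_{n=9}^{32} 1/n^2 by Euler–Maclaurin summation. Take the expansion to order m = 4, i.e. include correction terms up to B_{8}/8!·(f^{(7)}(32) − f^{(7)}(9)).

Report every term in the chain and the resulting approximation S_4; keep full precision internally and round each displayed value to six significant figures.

S_4 ≈ 0.0867452

The integral term ∫_9^32 1/x^2 dx = 0.0798611.
Endpoint term: (f(9) + f(32))/2 = (0.0123457 + 0.000976562)/2 = 0.00666112.
Running total after boundary: 0.0865222.
Order-1 term: 1/12 · (-6.10352e-05 − (-0.00274348)) = 0.000223537.
Running total after k=1: 0.0867458.
Order-2 term: −1/720 · (-7.15256e-07 − (-0.000406442)) = -5.63510e-07.
Running total after k=2: 0.0867452.
Order-3 term: 1/30240 · (-2.09548e-08 − (-0.000150534)) = 4.97729e-09.
Running total after k=3: 0.0867452.
Order-4 term: −1/1209600 · (-1.14596e-09 − (-0.000104073)) = -8.60382e-11.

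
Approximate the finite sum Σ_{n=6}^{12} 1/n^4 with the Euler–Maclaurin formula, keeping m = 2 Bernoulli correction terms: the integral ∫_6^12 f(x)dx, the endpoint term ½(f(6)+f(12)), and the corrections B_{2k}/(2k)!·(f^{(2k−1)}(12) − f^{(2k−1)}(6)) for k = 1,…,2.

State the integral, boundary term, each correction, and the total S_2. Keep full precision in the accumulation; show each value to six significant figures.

S_2 ≈ 0.00180116

∫_6^12 1/x^4 dx evaluates to 0.00135031.
Boundary: ½(f(6) + f(12)) = ½(0.000771605 + 4.82253e-05) = 0.000409915.
So far: 0.00176022.
Correction k=1: B_{2}/2! · (f^{(1)}(12) − f^{(1)}(6)) = 1/12 · (-1.60751e-05 − (-0.000514403)) = 4.15273e-05.
Running total after k=1: 0.00180175.
Correction k=2: B_{4}/4! · (f^{(3)}(12) − f^{(3)}(6)) = −1/720 · (-3.34898e-06 − (-0.000428669)) = -5.90723e-07.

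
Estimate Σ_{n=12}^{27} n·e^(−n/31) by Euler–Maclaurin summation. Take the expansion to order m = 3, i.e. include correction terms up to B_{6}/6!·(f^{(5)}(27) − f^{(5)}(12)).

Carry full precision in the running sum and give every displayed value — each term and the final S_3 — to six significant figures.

Integral: ∫_12^27 x·e^(−x/31) dx = 152.595.
½[f(12) + f(27)] = ½[8.14830 + 11.3008] = 9.72453.
Integral + boundary = 162.319.
Correction k=1: B_{2}/2! · (f^{(1)}(27) − f^{(1)}(12)) = 1/12 · (0.0540060 − 0.416177) = -0.0301809.
Running total after k=1: 162.289.
Correction k=2: B_{4}/4! · (f^{(3)}(27) − f^{(3)}(12)) = −1/720 · (0.000927262 − 0.00184623) = 1.27635e-06.
Running total after k=2: 162.289.
Correction k=3: B_{6}/6! · (f^{(5)}(27) − f^{(5)}(12)) = 1/30240 · (1.87131e-06 − 3.39167e-06) = -5.02766e-11.

S_3 ≈ 162.289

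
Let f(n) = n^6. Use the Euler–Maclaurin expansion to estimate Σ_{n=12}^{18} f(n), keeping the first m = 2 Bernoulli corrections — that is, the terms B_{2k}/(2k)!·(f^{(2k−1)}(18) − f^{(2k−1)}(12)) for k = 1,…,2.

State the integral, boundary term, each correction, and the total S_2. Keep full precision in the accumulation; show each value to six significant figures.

Integral: ∫_12^18 x^6 dx = 8.23412e+07.
Endpoint term: (f(12) + f(18))/2 = (2.98598e+06 + 3.40122e+07)/2 = 1.84991e+07.
So far: 1.00840e+08.
Order-1 term: 1/12 · (1.13374e+07 − 1.49299e+06) = 820368.
After k=1: 1.01661e+08.
Order-2 term: −1/720 · (699840 − 207360) = -684.000.

S_2 ≈ 1.01660e+08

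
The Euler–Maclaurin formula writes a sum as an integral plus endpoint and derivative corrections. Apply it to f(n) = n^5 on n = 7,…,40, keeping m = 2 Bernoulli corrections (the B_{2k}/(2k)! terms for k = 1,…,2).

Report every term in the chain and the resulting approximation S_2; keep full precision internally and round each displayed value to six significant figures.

∫_7^40 x^5 dx evaluates to 6.82647e+08.
½[f(7) + f(40)] = ½[16807.0 + 1.02400e+08] = 5.12084e+07.
Integral + boundary = 7.33855e+08.
Order-1 term: 1/12 · (1.28000e+07 − 12005.0) = 1.06567e+06.
After k=1: 7.34921e+08.
Order-2 term: −1/720 · (96000.0 − 2940.00) = -129.250.

S_2 ≈ 7.34921e+08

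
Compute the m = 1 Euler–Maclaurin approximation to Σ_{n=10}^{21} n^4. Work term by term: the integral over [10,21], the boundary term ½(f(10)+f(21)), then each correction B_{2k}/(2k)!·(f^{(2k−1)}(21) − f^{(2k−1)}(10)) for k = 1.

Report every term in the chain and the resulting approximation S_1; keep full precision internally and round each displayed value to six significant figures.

S_1 ≈ 901814

Integral: ∫_10^21 x^4 dx = 796820.
Endpoint term: (f(10) + f(21))/2 = (10000.0 + 194481)/2 = 102240.
Running total after boundary: 899061.
Correction k=1: B_{2}/2! · (f^{(1)}(21) − f^{(1)}(10)) = 1/12 · (37044.0 − 4000.00) = 2753.67.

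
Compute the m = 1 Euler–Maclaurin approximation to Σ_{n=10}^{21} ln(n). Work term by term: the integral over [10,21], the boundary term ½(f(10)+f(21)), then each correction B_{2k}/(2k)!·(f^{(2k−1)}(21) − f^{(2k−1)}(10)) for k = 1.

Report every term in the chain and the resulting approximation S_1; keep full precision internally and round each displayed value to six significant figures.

Integral: ∫_10^21 ln(x) dx = 29.9091.
Boundary: ½(f(10) + f(21)) = ½(2.30259 + 3.04452) = 2.67355.
So far: 32.5827.
Correction k=1: B_{2}/2! · (f^{(1)}(21) − f^{(1)}(10)) = 1/12 · (0.0476190 − 0.100000) = -0.00436508.

S_1 ≈ 32.5783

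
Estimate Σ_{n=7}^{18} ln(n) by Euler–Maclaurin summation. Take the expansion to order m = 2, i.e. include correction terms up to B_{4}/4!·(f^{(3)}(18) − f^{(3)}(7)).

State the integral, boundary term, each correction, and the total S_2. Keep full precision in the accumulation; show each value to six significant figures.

Integral: ∫_7^18 ln(x) dx = 27.4053.
Endpoint term: (f(7) + f(18))/2 = (1.94591 + 2.89037)/2 = 2.41814.
Integral + boundary = 29.8235.
Order-1 term: 1/12 · (0.0555556 − 0.142857) = -0.00727513.
Running total after k=1: 29.8162.
Order-2 term: −1/720 · (0.000342936 − 0.00583090) = 7.62218e-06.

S_2 ≈ 29.8162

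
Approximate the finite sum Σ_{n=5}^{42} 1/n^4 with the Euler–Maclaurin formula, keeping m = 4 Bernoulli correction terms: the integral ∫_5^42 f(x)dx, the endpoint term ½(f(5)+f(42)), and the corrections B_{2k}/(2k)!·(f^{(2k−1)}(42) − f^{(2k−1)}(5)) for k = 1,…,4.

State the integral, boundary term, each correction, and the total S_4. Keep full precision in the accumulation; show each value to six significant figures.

∫_5^42 1/x^4 dx evaluates to 0.00266217.
Endpoint term: (f(5) + f(42))/2 = (0.00160000 + 3.21368e-07)/2 = 0.000800161.
Running total after boundary: 0.00346233.
k=1: B_{2}/(2)! × [f^{(1)}(42) − f^{(1)}(5)] = 1/12 × (-3.06065e-08 − (-0.00128000)) = 0.000106664.
Running total after k=1: 0.00356899.
k=2: B_{4}/(4)! × [f^{(3)}(42) − f^{(3)}(5)] = −1/720 × (-5.20519e-10 − (-0.00153600)) = -2.13333e-06.
Running total after k=2: 0.00356686.
k=3: B_{6}/(6)! × [f^{(5)}(42) − f^{(5)}(5)] = 1/30240 × (-1.65244e-11 − (-0.00344064)) = 1.13778e-07.
Running total after k=3: 0.00356697.
k=4: B_{8}/(8)! × [f^{(7)}(42) − f^{(7)}(5)] = −1/1209600 × (-8.43082e-13 − (-0.0123863)) = -1.02400e-08.

S_4 ≈ 0.00356696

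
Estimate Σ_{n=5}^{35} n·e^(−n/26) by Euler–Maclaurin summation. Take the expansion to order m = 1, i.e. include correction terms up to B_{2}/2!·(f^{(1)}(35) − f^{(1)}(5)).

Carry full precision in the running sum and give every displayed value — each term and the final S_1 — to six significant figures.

S_1 ≈ 258.807

The integral term ∫_5^35 x·e^(−x/26) dx = 252.253.
Boundary: ½(f(5) + f(35)) = ½(4.12526 + 9.10837) = 6.61682.
Integral + boundary = 258.870.
Correction k=1: B_{2}/2! · (f^{(1)}(35) − f^{(1)}(5)) = 1/12 · (-0.0900828 − 0.666389) = -0.0630393.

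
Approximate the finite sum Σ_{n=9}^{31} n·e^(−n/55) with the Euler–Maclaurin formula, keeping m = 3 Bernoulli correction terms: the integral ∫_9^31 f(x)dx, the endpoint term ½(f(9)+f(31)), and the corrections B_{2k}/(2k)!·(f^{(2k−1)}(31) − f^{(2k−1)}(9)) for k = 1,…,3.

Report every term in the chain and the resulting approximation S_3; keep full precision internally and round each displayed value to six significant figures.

The integral term ∫_9^31 x·e^(−x/55) dx = 296.647.
Boundary: ½(f(9) + f(31)) = ½(7.64146 + 17.6432) = 12.6423.
Integral + boundary = 309.289.
k=1: B_{2}/(2)! × [f^{(1)}(31) − f^{(1)}(9)] = 1/12 × (0.248350 − 0.710115) = -0.0384804.
Partial sum through k=1: 309.250.
k=2: B_{4}/(4)! × [f^{(3)}(31) − f^{(3)}(9)] = −1/720 × (0.000458387 − 0.000796105) = 4.69052e-07.
Partial sum through k=2: 309.250.
k=3: B_{6}/(6)! × [f^{(5)}(31) − f^{(5)}(9)] = 1/30240 × (2.75926e-07 − 4.48747e-07) = -5.71500e-12.

S_3 ≈ 309.250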